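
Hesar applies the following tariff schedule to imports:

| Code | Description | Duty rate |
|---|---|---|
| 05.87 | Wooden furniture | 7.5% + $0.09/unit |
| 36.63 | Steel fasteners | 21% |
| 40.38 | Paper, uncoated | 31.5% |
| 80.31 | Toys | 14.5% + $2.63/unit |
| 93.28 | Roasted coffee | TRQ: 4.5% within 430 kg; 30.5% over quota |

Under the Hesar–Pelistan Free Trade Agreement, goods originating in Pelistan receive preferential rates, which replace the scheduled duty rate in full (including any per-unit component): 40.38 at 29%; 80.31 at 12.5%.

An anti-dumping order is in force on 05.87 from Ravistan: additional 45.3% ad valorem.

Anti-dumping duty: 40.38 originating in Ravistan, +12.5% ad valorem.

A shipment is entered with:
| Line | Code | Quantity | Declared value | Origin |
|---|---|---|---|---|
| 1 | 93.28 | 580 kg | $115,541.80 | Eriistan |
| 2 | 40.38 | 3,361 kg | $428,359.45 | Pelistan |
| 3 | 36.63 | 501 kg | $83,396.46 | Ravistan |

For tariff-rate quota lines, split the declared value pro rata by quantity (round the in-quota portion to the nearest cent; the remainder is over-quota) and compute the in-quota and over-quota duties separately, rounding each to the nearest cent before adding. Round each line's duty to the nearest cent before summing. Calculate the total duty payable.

$154,706.07

Line 1 (93.28, Eriistan, 580 kg, $115,541.80):
Code 93.28 is under a tariff-rate quota (threshold 430 kg). In-quota: 430 kg at 4.5%; over-quota: 150 kg at 30.5%.
Pro-rata value split: in-quota = $115,541.80 × 430/580 = $85,660.30; over-quota = $115,541.80 − $85,660.30 = $29,881.50.
In-quota duty = $85,660.30 × 4.5% = $3,854.71. Over-quota duty = $29,881.50 × 30.5% = $9,113.86.
Line duty = $3,854.71 + $9,113.86 = $12,968.57.
Line 2 (40.38, Pelistan, 3,361 kg, $428,359.45):
Base rate for 40.38 is 31.5%.
Origin Pelistan qualifies under the Hesar–Pelistan agreement and 40.38 is covered: preferential rate 29% applies instead.
The additional-duty order on 40.38 targets Ravistan, not Pelistan; it does not apply.
Duty = $428,359.45 × 29% = $124,224.24.
Line 3 (36.63, Ravistan, 501 kg, $83,396.46):
Base rate for 36.63 is 21%.
Duty = $83,396.46 × 21% = $17,513.26.
Total = $12,968.57 + $124,224.24 + $17,513.26 = $154,706.07.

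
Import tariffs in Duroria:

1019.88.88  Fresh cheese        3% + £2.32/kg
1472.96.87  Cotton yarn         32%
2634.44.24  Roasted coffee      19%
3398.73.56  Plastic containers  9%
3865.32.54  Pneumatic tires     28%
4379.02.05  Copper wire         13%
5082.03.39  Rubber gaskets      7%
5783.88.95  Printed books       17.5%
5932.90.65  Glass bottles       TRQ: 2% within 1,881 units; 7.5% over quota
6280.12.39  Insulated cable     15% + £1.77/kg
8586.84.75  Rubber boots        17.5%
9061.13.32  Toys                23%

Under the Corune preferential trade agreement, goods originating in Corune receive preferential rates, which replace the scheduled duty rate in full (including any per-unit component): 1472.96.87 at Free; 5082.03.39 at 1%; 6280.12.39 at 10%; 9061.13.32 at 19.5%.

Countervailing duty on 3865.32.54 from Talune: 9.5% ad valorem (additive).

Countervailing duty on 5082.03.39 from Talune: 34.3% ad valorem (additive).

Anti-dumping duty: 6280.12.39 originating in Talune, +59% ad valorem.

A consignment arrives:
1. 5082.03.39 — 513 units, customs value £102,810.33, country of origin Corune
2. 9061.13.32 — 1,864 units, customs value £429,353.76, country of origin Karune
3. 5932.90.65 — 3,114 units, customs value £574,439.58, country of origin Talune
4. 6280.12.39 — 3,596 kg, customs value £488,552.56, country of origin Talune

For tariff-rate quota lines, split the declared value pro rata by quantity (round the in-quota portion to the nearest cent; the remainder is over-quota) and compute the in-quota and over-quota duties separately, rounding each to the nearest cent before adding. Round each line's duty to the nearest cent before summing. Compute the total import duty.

Line 1 (5082.03.39, Corune, 513 units, £102,810.33):
Base rate for 5082.03.39 is 7%.
Origin Corune qualifies under the Duroria–Corune agreement and 5082.03.39 is covered: preferential rate 1% applies instead.
The additional-duty order on 5082.03.39 targets Talune, not Corune; it does not apply.
Duty = £102,810.33 × 1% = £1,028.10.
Line 2 (9061.13.32, Karune, 1,864 units, £429,353.76):
Base rate for 9061.13.32 is 23%.
9061.13.32 has an FTA preferential rate, but origin Karune is not Corune; base rate stands.
Duty = £429,353.76 × 23% = £98,751.36.
Line 3 (5932.90.65, Talune, 3,114 units, £574,439.58):
Code 5932.90.65 is under a tariff-rate quota (threshold 1,881 units). In-quota: 1,881 units at 2%; over-quota: 1,233 units at 7.5%.
Pro-rata value split: in-quota = £574,439.58 × 1,881/3,114 = £346,988.07; over-quota = £574,439.58 − £346,988.07 = £227,451.51.
In-quota duty = £346,988.07 × 2% = £6,939.76. Over-quota duty = £227,451.51 × 7.5% = £17,058.86.
Line duty = £6,939.76 + £17,058.86 = £23,998.62.
Line 4 (6280.12.39, Talune, 3,596 kg, £488,552.56):
Base rate for 6280.12.39 is 15% + £1.77/kg.
6280.12.39 has an FTA preferential rate, but origin Talune is not Corune; base rate stands.
Additional duty on 6280.12.39 from Talune: +59%. Applied ad valorem rate: 15% + 59% = 74%.
Duty = £488,552.56 × 74% + 3,596 × £1.77 = £367,893.81.
Total = £1,028.10 + £98,751.36 + £23,998.62 + £367,893.81 = £491,671.89.

£491,671.89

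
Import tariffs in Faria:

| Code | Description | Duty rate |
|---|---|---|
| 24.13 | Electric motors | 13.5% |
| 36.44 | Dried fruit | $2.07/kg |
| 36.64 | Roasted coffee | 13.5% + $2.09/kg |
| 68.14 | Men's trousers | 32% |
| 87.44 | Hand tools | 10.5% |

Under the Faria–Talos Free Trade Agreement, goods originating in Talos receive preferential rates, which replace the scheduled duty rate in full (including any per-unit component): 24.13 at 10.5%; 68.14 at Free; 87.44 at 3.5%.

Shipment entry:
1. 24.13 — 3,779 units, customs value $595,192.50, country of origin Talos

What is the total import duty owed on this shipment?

$62,495.21

Line 1 (24.13, Talos, 3,779 units, $595,192.50):
Base rate for 24.13 is 13.5%.
Origin Talos qualifies under the Faria–Talos agreement and 24.13 is covered: preferential rate 10.5% applies instead.
Duty = $595,192.50 × 10.5% = $62,495.21.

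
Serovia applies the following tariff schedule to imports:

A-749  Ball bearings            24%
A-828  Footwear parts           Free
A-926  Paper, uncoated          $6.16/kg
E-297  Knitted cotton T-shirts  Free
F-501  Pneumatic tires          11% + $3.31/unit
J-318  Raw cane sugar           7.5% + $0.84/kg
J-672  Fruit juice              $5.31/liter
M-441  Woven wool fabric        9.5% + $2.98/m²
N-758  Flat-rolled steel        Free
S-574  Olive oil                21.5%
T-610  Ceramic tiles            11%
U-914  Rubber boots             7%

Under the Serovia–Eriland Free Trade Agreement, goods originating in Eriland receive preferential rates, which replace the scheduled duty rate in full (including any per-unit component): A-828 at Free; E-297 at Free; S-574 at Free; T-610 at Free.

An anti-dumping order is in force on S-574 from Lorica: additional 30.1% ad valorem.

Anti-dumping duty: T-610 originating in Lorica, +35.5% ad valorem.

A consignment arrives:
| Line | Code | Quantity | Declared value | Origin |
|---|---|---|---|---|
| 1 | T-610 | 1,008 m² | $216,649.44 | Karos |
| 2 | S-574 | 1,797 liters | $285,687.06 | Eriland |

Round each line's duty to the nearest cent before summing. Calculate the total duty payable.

Line 1 (T-610, Karos, 1,008 m², $216,649.44):
Base rate for T-610 is 11%.
T-610 has an FTA preferential rate, but origin Karos is not Eriland; base rate stands.
The additional-duty order on T-610 targets Lorica, not Karos; it does not apply.
Duty = $216,649.44 × 11% = $23,831.44.
Line 2 (S-574, Eriland, 1,797 liters, $285,687.06):
Base rate for S-574 is 21.5%.
Origin Eriland qualifies under the Serovia–Eriland agreement and S-574 is covered: preferential rate Free applies instead.
The additional-duty order on S-574 targets Lorica, not Eriland; it does not apply.
Duty = $285,687.06 × 0% = $0.00.
Total = $23,831.44 + $0.00 = $23,831.44.

$23,831.44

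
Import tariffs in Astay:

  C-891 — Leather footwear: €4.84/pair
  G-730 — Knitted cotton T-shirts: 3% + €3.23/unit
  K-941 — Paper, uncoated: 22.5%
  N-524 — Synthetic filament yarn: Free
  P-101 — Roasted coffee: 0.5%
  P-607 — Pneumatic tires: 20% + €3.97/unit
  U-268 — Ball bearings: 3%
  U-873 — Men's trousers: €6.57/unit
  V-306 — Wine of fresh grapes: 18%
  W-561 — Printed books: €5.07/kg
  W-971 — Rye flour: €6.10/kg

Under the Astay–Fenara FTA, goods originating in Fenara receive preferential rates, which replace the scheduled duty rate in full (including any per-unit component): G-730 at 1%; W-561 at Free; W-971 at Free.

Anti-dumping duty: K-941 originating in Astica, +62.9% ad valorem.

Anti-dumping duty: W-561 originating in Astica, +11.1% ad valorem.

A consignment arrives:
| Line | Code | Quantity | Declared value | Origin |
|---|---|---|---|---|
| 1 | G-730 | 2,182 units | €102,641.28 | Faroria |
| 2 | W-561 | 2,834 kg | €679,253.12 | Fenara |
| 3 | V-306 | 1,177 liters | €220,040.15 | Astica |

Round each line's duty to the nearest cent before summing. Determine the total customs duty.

Line 1 (G-730, Faroria, 2,182 units, €102,641.28):
Base rate for G-730 is 3% + €3.23/unit.
G-730 has an FTA preferential rate, but origin Faroria is not Fenara; base rate stands.
Duty = €102,641.28 × 3% + 2,182 × €3.23 = €10,127.10.
Line 2 (W-561, Fenara, 2,834 kg, €679,253.12):
Base rate for W-561 is €5.07/kg.
Origin Fenara qualifies under the Astay–Fenara agreement and W-561 is covered: preferential rate Free applies instead.
The additional-duty order on W-561 targets Astica, not Fenara; it does not apply.
Duty = €679,253.12 × 0% = €0.00.
Line 3 (V-306, Astica, 1,177 liters, €220,040.15):
Base rate for V-306 is 18%.
Duty = €220,040.15 × 18% = €39,607.23.
Total = €10,127.10 + €0.00 + €39,607.23 = €49,734.33.

€49,734.33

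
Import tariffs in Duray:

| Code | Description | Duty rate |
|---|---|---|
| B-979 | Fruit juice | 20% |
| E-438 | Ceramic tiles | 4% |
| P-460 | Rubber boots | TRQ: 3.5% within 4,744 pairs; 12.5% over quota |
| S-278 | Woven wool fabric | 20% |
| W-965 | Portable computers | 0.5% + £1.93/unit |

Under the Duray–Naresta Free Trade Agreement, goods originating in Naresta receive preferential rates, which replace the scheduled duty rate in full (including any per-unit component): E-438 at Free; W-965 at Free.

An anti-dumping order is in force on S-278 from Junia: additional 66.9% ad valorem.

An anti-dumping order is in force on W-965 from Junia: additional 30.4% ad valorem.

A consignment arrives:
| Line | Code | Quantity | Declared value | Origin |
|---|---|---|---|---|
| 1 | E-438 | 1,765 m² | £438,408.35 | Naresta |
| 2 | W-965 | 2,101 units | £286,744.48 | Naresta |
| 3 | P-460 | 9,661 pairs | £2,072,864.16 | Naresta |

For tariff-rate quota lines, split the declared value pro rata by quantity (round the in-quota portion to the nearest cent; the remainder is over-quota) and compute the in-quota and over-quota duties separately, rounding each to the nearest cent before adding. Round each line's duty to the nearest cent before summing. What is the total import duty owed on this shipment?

Line 1 (E-438, Naresta, 1,765 m², £438,408.35):
Base rate for E-438 is 4%.
Origin Naresta qualifies under the Duray–Naresta agreement and E-438 is covered: preferential rate Free applies instead.
Duty = £438,408.35 × 0% = £0.00.
Line 2 (W-965, Naresta, 2,101 units, £286,744.48):
Base rate for W-965 is 0.5% + £1.93/unit.
Origin Naresta qualifies under the Duray–Naresta agreement and W-965 is covered: preferential rate Free applies instead.
The additional-duty order on W-965 targets Junia, not Naresta; it does not apply.
Duty = £286,744.48 × 0% = £0.00.
Line 3 (P-460, Naresta, 9,661 pairs, £2,072,864.16):
Code P-460 is under a tariff-rate quota (threshold 4,744 pairs). In-quota: 4,744 pairs at 3.5%; over-quota: 4,917 pairs at 12.5%.
Pro-rata value split: in-quota = £2,072,864.16 × 4,744/9,661 = £1,017,872.64; over-quota = £2,072,864.16 − £1,017,872.64 = £1,054,991.52.
In-quota duty = £1,017,872.64 × 3.5% = £35,625.54. Over-quota duty = £1,054,991.52 × 12.5% = £131,873.94.
Line duty = £35,625.54 + £131,873.94 = £167,499.48.
Total = £0.00 + £0.00 + £167,499.48 = £167,499.48.

£167,499.48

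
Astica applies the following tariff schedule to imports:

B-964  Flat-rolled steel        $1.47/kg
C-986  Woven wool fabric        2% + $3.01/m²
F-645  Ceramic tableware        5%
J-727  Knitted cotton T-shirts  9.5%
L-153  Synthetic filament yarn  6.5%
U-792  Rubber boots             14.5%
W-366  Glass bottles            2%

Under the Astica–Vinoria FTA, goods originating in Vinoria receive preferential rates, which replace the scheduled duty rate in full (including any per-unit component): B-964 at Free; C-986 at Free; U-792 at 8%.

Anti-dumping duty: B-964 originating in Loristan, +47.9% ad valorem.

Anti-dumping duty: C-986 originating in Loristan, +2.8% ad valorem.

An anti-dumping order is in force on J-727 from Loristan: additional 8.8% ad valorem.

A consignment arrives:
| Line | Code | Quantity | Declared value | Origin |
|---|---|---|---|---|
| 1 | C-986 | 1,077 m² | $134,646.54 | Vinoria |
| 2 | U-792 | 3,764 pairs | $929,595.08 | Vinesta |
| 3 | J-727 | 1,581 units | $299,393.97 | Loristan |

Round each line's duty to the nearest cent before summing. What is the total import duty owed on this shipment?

Line 1 (C-986, Vinoria, 1,077 m², $134,646.54):
Base rate for C-986 is 2% + $3.01/m².
Origin Vinoria qualifies under the Astica–Vinoria agreement and C-986 is covered: preferential rate Free applies instead.
The additional-duty order on C-986 targets Loristan, not Vinoria; it does not apply.
Duty = $134,646.54 × 0% = $0.00.
Line 2 (U-792, Vinesta, 3,764 pairs, $929,595.08):
Base rate for U-792 is 14.5%.
U-792 has an FTA preferential rate, but origin Vinesta is not Vinoria; base rate stands.
Duty = $929,595.08 × 14.5% = $134,791.29.
Line 3 (J-727, Loristan, 1,581 units, $299,393.97):
Base rate for J-727 is 9.5%.
Additional duty on J-727 from Loristan: +8.8%. Applied ad valorem rate: 9.5% + 8.8% = 18.3%.
Duty = $299,393.97 × 18.3% = $54,789.10.
Total = $0.00 + $134,791.29 + $54,789.10 = $189,580.39.

$189,580.39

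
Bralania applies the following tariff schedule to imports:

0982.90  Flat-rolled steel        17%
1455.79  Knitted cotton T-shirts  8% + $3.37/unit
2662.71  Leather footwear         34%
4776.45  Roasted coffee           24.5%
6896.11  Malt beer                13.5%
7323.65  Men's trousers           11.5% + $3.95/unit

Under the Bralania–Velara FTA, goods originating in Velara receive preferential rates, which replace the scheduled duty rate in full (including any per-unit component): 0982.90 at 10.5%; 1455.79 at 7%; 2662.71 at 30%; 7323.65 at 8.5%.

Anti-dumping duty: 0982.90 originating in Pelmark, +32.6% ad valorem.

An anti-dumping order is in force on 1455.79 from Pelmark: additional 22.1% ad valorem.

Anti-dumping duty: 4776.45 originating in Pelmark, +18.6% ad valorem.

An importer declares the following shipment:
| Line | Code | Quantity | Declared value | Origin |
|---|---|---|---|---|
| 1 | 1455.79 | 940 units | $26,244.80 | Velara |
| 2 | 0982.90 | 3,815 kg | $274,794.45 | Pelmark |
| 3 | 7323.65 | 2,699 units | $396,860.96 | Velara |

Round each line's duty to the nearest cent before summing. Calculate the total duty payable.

Line 1 (1455.79, Velara, 940 units, $26,244.80):
Base rate for 1455.79 is 8% + $3.37/unit.
Origin Velara qualifies under the Bralania–Velara agreement and 1455.79 is covered: preferential rate 7% applies instead.
The additional-duty order on 1455.79 targets Pelmark, not Velara; it does not apply.
Duty = $26,244.80 × 7% = $1,837.14.
Line 2 (0982.90, Pelmark, 3,815 kg, $274,794.45):
Base rate for 0982.90 is 17%.
0982.90 has an FTA preferential rate, but origin Pelmark is not Velara; base rate stands.
Additional duty on 0982.90 from Pelmark: +32.6%. Applied ad valorem rate: 17% + 32.6% = 49.6%.
Duty = $274,794.45 × 49.6% = $136,298.05.
Line 3 (7323.65, Velara, 2,699 units, $396,860.96):
Base rate for 7323.65 is 11.5% + $3.95/unit.
Origin Velara qualifies under the Bralania–Velara agreement and 7323.65 is covered: preferential rate 8.5% applies instead.
Duty = $396,860.96 × 8.5% = $33,733.18.
Total = $1,837.14 + $136,298.05 + $33,733.18 = $171,868.37.

$171,868.37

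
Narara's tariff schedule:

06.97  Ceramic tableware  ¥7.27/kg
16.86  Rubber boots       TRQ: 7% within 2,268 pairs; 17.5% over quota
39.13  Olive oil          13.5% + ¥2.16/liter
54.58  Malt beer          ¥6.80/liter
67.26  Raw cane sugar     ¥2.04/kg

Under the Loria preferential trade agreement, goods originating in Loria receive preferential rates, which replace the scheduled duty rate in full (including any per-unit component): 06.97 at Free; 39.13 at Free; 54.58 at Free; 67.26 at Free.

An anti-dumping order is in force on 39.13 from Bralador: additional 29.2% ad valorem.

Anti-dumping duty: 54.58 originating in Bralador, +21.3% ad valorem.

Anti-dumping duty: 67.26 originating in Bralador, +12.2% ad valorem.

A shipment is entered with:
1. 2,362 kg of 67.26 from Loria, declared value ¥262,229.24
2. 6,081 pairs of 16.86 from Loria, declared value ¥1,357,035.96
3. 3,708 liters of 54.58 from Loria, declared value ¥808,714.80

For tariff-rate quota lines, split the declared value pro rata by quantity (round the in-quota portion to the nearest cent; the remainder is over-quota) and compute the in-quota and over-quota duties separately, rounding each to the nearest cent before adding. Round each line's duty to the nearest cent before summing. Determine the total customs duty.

¥184,337.97

Line 1 (67.26, Loria, 2,362 kg, ¥262,229.24):
Base rate for 67.26 is ¥2.04/kg.
Origin Loria qualifies under the Narara–Loria agreement and 67.26 is covered: preferential rate Free applies instead.
The additional-duty order on 67.26 targets Bralador, not Loria; it does not apply.
Duty = ¥262,229.24 × 0% = ¥0.00.
Line 2 (16.86, Loria, 6,081 pairs, ¥1,357,035.96):
Code 16.86 is under a tariff-rate quota (threshold 2,268 pairs). In-quota: 2,268 pairs at 7%; over-quota: 3,813 pairs at 17.5%.
Pro-rata value split: in-quota = ¥1,357,035.96 × 2,268/6,081 = ¥506,126.88; over-quota = ¥1,357,035.96 − ¥506,126.88 = ¥850,909.08.
In-quota duty = ¥506,126.88 × 7% = ¥35,428.88. Over-quota duty = ¥850,909.08 × 17.5% = ¥148,909.09.
Line duty = ¥35,428.88 + ¥148,909.09 = ¥184,337.97.
Line 3 (54.58, Loria, 3,708 liters, ¥808,714.80):
Base rate for 54.58 is ¥6.80/liter.
Origin Loria qualifies under the Narara–Loria agreement and 54.58 is covered: preferential rate Free applies instead.
The additional-duty order on 54.58 targets Bralador, not Loria; it does not apply.
Duty = ¥808,714.80 × 0% = ¥0.00.
Total = ¥0.00 + ¥184,337.97 + ¥0.00 = ¥184,337.97.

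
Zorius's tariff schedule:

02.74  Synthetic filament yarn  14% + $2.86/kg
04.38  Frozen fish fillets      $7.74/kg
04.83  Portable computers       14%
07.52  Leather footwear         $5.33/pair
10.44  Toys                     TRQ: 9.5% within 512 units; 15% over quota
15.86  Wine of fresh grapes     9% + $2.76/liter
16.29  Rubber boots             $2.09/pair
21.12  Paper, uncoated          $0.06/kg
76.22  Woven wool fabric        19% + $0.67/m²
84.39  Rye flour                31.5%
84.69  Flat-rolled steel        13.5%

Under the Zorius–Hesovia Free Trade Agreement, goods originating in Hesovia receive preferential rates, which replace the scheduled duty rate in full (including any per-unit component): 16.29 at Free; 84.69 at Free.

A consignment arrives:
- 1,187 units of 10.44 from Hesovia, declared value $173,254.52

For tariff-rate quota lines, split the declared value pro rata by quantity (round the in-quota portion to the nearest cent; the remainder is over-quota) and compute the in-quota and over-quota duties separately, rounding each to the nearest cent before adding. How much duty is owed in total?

$21,877.94

Line 1 (10.44, Hesovia, 1,187 units, $173,254.52):
Code 10.44 is under a tariff-rate quota (threshold 512 units). In-quota: 512 units at 9.5%; over-quota: 675 units at 15%.
Pro-rata value split: in-quota = $173,254.52 × 512/1,187 = $74,731.52; over-quota = $173,254.52 − $74,731.52 = $98,523.00.
In-quota duty = $74,731.52 × 9.5% = $7,099.49. Over-quota duty = $98,523.00 × 15% = $14,778.45.
Line duty = $7,099.49 + $14,778.45 = $21,877.94.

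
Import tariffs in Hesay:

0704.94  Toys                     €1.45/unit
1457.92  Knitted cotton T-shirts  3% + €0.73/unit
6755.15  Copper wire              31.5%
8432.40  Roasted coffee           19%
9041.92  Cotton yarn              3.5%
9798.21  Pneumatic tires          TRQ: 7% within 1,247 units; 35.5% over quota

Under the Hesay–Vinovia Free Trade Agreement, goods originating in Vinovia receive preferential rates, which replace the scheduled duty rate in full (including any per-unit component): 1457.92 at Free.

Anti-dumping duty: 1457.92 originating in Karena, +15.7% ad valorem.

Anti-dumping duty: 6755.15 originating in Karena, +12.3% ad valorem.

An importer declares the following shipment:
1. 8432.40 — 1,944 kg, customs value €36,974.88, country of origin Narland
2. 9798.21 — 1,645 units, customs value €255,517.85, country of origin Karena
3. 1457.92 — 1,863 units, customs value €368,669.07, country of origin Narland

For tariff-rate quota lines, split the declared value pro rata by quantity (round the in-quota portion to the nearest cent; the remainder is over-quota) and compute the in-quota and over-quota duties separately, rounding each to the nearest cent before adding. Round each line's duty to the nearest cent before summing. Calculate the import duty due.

Line 1 (8432.40, Narland, 1,944 kg, €36,974.88):
Base rate for 8432.40 is 19%.
Duty = €36,974.88 × 19% = €7,025.23.
Line 2 (9798.21, Karena, 1,645 units, €255,517.85):
Code 9798.21 is under a tariff-rate quota (threshold 1,247 units). In-quota: 1,247 units at 7%; over-quota: 398 units at 35.5%.
Pro-rata value split: in-quota = €255,517.85 × 1,247/1,645 = €193,696.51; over-quota = €255,517.85 − €193,696.51 = €61,821.34.
In-quota duty = €193,696.51 × 7% = €13,558.76. Over-quota duty = €61,821.34 × 35.5% = €21,946.58.
Line duty = €13,558.76 + €21,946.58 = €35,505.34.
Line 3 (1457.92, Narland, 1,863 units, €368,669.07):
Base rate for 1457.92 is 3% + €0.73/unit.
1457.92 has an FTA preferential rate, but origin Narland is not Vinovia; base rate stands.
The additional-duty order on 1457.92 targets Karena, not Narland; it does not apply.
Duty = €368,669.07 × 3% + 1,863 × €0.73 = €12,420.06.
Total = €7,025.23 + €35,505.34 + €12,420.06 = €54,950.63.

€54,950.63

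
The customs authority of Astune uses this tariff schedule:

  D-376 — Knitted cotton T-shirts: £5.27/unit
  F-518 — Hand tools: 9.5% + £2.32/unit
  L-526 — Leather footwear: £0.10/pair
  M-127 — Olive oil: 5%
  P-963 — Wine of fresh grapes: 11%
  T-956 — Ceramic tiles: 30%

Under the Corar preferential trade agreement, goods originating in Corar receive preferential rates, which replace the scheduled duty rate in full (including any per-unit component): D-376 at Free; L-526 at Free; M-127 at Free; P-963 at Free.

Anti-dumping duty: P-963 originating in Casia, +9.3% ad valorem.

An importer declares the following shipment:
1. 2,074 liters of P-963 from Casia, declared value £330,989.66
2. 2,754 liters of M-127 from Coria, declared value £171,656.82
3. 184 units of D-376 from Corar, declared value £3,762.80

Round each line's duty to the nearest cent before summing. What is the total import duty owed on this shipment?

Line 1 (P-963, Casia, 2,074 liters, £330,989.66):
Base rate for P-963 is 11%.
P-963 has an FTA preferential rate, but origin Casia is not Corar; base rate stands.
Additional duty on P-963 from Casia: +9.3%. Applied ad valorem rate: 11% + 9.3% = 20.3%.
Duty = £330,989.66 × 20.3% = £67,190.90.
Line 2 (M-127, Coria, 2,754 liters, £171,656.82):
Base rate for M-127 is 5%.
M-127 has an FTA preferential rate, but origin Coria is not Corar; base rate stands.
Duty = £171,656.82 × 5% = £8,582.84.
Line 3 (D-376, Corar, 184 units, £3,762.80):
Base rate for D-376 is £5.27/unit.
Origin Corar qualifies under the Astune–Corar agreement and D-376 is covered: preferential rate Free applies instead.
Duty = £3,762.80 × 0% = £0.00.
Total = £67,190.90 + £8,582.84 + £0.00 = £75,773.74.

£75,773.74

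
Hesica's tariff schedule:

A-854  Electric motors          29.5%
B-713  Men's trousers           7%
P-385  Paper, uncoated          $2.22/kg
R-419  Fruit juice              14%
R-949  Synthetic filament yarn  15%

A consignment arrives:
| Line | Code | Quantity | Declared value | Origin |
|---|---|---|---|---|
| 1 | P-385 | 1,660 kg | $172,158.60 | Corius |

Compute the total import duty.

Line 1 (P-385, Corius, 1,660 kg, $172,158.60):
Base rate for P-385 is $2.22/kg.
Duty = 1,660 × $2.22 = $3,685.20.

$3,685.20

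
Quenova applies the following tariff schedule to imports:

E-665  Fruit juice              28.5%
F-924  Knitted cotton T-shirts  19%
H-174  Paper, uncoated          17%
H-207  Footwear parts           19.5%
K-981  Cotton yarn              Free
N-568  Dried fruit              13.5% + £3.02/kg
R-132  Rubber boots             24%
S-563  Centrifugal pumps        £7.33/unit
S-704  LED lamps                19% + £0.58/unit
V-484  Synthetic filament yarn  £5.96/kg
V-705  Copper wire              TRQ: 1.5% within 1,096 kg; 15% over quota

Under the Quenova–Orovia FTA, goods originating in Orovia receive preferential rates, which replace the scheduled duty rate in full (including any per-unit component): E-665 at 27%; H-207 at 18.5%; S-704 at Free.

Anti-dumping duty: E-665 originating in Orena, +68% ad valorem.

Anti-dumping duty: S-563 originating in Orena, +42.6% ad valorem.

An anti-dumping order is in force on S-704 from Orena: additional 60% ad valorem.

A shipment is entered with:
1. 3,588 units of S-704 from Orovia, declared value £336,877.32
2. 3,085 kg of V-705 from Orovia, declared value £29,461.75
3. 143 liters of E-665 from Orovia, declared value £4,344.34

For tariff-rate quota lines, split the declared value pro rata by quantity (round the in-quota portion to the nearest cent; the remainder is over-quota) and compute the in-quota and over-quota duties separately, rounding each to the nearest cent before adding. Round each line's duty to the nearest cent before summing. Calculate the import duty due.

Line 1 (S-704, Orovia, 3,588 units, £336,877.32):
Base rate for S-704 is 19% + £0.58/unit.
Origin Orovia qualifies under the Quenova–Orovia agreement and S-704 is covered: preferential rate Free applies instead.
The additional-duty order on S-704 targets Orena, not Orovia; it does not apply.
Duty = £336,877.32 × 0% = £0.00.
Line 2 (V-705, Orovia, 3,085 kg, £29,461.75):
Code V-705 is under a tariff-rate quota (threshold 1,096 kg). In-quota: 1,096 kg at 1.5%; over-quota: 1,989 kg at 15%.
Pro-rata value split: in-quota = £29,461.75 × 1,096/3,085 = £10,466.80; over-quota = £29,461.75 − £10,466.80 = £18,994.95.
In-quota duty = £10,466.80 × 1.5% = £157.00. Over-quota duty = £18,994.95 × 15% = £2,849.24.
Line duty = £157.00 + £2,849.24 = £3,006.24.
Line 3 (E-665, Orovia, 143 liters, £4,344.34):
Base rate for E-665 is 28.5%.
Origin Orovia qualifies under the Quenova–Orovia agreement and E-665 is covered: preferential rate 27% applies instead.
The additional-duty order on E-665 targets Orena, not Orovia; it does not apply.
Duty = £4,344.34 × 27% = £1,172.97.
Total = £0.00 + £3,006.24 + £1,172.97 = £4,179.21.

£4,179.21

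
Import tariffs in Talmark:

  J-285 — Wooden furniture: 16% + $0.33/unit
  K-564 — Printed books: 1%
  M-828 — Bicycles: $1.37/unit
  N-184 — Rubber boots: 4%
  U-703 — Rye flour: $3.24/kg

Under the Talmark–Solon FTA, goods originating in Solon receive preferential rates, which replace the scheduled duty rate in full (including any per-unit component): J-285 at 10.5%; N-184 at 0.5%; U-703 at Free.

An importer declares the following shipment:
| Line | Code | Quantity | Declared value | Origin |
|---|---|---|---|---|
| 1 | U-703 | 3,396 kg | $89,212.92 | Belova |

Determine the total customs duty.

$11,003.04

Line 1 (U-703, Belova, 3,396 kg, $89,212.92):
Base rate for U-703 is $3.24/kg.
U-703 has an FTA preferential rate, but origin Belova is not Solon; base rate stands.
Duty = 3,396 × $3.24 = $11,003.04.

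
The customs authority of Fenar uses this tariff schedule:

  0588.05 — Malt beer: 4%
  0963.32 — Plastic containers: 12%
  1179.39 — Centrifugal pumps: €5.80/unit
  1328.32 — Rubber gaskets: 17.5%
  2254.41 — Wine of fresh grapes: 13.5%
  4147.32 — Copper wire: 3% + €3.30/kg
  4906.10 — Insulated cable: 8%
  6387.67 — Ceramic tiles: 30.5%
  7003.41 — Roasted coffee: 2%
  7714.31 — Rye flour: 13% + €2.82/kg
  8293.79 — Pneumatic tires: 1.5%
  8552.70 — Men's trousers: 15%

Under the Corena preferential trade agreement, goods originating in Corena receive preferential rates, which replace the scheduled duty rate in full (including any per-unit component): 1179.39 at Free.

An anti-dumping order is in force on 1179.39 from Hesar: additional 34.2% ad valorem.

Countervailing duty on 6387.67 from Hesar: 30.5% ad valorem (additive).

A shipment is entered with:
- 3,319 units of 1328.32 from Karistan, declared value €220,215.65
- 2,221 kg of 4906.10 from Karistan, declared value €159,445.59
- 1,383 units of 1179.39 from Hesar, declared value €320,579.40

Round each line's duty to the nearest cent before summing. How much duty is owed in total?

€168,952.94

Line 1 (1328.32, Karistan, 3,319 units, €220,215.65):
Base rate for 1328.32 is 17.5%.
Duty = €220,215.65 × 17.5% = €38,537.74.
Line 2 (4906.10, Karistan, 2,221 kg, €159,445.59):
Base rate for 4906.10 is 8%.
Duty = €159,445.59 × 8% = €12,755.65.
Line 3 (1179.39, Hesar, 1,383 units, €320,579.40):
Base rate for 1179.39 is €5.80/unit.
1179.39 has an FTA preferential rate, but origin Hesar is not Corena; base rate stands.
Additional duty on 1179.39 from Hesar: +34.2% ad valorem. Applied ad valorem rate = 34.2%.
Duty = €320,579.40 × 34.2% + 1,383 × €5.80 = €117,659.55.
Total = €38,537.74 + €12,755.65 + €117,659.55 = €168,952.94.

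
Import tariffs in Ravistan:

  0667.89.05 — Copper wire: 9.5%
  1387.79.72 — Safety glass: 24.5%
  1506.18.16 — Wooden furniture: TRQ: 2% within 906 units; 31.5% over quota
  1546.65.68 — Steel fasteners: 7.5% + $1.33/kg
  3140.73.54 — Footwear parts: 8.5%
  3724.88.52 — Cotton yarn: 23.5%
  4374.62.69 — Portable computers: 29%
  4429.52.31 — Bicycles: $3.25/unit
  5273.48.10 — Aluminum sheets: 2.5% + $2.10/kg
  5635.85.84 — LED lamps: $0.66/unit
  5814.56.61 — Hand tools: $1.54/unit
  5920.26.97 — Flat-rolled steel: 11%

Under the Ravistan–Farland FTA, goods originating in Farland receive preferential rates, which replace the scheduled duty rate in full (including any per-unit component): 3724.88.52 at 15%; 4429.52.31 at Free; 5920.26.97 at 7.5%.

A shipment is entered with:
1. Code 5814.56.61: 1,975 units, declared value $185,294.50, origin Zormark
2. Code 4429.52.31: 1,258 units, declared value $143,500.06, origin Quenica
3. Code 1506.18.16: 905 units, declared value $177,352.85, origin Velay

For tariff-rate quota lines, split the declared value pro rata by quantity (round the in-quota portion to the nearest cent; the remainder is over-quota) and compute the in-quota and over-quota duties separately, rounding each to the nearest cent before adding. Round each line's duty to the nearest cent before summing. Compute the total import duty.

$10,677.06

Line 1 (5814.56.61, Zormark, 1,975 units, $185,294.50):
Base rate for 5814.56.61 is $1.54/unit.
Duty = 1,975 × $1.54 = $3,041.50.
Line 2 (4429.52.31, Quenica, 1,258 units, $143,500.06):
Base rate for 4429.52.31 is $3.25/unit.
4429.52.31 has an FTA preferential rate, but origin Quenica is not Farland; base rate stands.
Duty = 1,258 × $3.25 = $4,088.50.
Line 3 (1506.18.16, Velay, 905 units, $177,352.85):
Code 1506.18.16 is under a tariff-rate quota (threshold 906 units). Quantity 905 units is within the quota, so the in-quota rate 2% applies to the full value.
Duty = $177,352.85 × 2% = $3,547.06.
Total = $3,041.50 + $4,088.50 + $3,547.06 = $10,677.06.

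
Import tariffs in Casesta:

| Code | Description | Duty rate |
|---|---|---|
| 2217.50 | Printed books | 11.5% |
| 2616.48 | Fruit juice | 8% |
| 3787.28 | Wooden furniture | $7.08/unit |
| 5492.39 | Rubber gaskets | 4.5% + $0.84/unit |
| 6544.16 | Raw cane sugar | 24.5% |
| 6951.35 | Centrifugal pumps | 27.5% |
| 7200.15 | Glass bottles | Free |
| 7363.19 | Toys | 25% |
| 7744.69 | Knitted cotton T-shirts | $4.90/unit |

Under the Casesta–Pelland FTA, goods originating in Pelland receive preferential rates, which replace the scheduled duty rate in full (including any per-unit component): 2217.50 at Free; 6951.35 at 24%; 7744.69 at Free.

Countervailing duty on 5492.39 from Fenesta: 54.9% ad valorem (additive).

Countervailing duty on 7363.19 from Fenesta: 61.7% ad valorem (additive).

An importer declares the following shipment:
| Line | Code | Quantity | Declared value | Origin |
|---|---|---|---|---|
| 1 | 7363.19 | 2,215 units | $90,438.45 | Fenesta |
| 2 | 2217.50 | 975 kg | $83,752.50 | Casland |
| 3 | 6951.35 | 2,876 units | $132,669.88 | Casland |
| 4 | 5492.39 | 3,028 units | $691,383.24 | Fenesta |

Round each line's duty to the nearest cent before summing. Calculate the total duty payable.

$537,751.06

Line 1 (7363.19, Fenesta, 2,215 units, $90,438.45):
Base rate for 7363.19 is 25%.
Additional duty on 7363.19 from Fenesta: +61.7%. Applied ad valorem rate: 25% + 61.7% = 86.7%.
Duty = $90,438.45 × 86.7% = $78,410.14.
Line 2 (2217.50, Casland, 975 kg, $83,752.50):
Base rate for 2217.50 is 11.5%.
2217.50 has an FTA preferential rate, but origin Casland is not Pelland; base rate stands.
Duty = $83,752.50 × 11.5% = $9,631.54.
Line 3 (6951.35, Casland, 2,876 units, $132,669.88):
Base rate for 6951.35 is 27.5%.
6951.35 has an FTA preferential rate, but origin Casland is not Pelland; base rate stands.
Duty = $132,669.88 × 27.5% = $36,484.22.
Line 4 (5492.39, Fenesta, 3,028 units, $691,383.24):
Base rate for 5492.39 is 4.5% + $0.84/unit.
Additional duty on 5492.39 from Fenesta: +54.9%. Applied ad valorem rate: 4.5% + 54.9% = 59.4%.
Duty = $691,383.24 × 59.4% + 3,028 × $0.84 = $413,225.16.
Total = $78,410.14 + $9,631.54 + $36,484.22 + $413,225.16 = $537,751.06.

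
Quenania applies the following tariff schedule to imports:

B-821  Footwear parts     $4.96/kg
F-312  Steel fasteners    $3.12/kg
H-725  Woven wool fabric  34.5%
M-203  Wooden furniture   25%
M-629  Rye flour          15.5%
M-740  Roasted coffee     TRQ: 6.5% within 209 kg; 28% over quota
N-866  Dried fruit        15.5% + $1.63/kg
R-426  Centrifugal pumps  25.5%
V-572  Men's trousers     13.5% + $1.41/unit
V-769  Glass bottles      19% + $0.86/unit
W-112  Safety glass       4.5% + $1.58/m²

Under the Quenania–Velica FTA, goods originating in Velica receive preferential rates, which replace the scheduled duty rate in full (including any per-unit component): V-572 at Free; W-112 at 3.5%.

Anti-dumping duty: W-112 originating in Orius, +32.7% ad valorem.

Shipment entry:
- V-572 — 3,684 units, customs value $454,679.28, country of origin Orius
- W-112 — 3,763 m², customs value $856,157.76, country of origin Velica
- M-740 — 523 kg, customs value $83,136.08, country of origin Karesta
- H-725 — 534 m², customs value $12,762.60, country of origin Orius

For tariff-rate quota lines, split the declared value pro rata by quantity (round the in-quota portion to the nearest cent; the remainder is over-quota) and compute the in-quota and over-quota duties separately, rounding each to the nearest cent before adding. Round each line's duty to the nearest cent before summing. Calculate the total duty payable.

Line 1 (V-572, Orius, 3,684 units, $454,679.28):
Base rate for V-572 is 13.5% + $1.41/unit.
V-572 has an FTA preferential rate, but origin Orius is not Velica; base rate stands.
Duty = $454,679.28 × 13.5% + 3,684 × $1.41 = $66,576.14.
Line 2 (W-112, Velica, 3,763 m², $856,157.76):
Base rate for W-112 is 4.5% + $1.58/m².
Origin Velica qualifies under the Quenania–Velica agreement and W-112 is covered: preferential rate 3.5% applies instead.
The additional-duty order on W-112 targets Orius, not Velica; it does not apply.
Duty = $856,157.76 × 3.5% = $29,965.52.
Line 3 (M-740, Karesta, 523 kg, $83,136.08):
Code M-740 is under a tariff-rate quota (threshold 209 kg). In-quota: 209 kg at 6.5%; over-quota: 314 kg at 28%.
Pro-rata value split: in-quota = $83,136.08 × 209/523 = $33,222.64; over-quota = $83,136.08 − $33,222.64 = $49,913.44.
In-quota duty = $33,222.64 × 6.5% = $2,159.47. Over-quota duty = $49,913.44 × 28% = $13,975.76.
Line duty = $2,159.47 + $13,975.76 = $16,135.23.
Line 4 (H-725, Orius, 534 m², $12,762.60):
Base rate for H-725 is 34.5%.
Duty = $12,762.60 × 34.5% = $4,403.10.
Total = $66,576.14 + $29,965.52 + $16,135.23 + $4,403.10 = $117,079.99.

$117,079.99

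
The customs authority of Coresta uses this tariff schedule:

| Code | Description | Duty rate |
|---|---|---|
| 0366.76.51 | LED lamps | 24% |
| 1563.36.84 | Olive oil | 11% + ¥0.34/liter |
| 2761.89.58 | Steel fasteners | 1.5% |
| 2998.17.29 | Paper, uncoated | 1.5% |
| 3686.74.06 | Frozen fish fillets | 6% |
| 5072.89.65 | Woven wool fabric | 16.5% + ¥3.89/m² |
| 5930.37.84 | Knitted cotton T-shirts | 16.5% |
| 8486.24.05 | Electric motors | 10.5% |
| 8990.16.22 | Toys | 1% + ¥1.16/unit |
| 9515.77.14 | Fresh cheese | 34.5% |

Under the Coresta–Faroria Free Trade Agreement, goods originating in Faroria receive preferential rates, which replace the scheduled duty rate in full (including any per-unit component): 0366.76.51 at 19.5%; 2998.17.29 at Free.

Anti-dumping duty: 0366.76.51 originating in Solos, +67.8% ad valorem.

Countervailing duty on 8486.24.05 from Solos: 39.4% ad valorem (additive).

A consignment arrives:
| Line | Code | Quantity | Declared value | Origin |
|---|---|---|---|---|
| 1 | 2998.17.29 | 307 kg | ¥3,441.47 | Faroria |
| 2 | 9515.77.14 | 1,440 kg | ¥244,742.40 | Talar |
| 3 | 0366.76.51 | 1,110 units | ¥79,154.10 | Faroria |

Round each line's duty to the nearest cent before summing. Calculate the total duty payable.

Line 1 (2998.17.29, Faroria, 307 kg, ¥3,441.47):
Base rate for 2998.17.29 is 1.5%.
Origin Faroria qualifies under the Coresta–Faroria agreement and 2998.17.29 is covered: preferential rate Free applies instead.
Duty = ¥3,441.47 × 0% = ¥0.00.
Line 2 (9515.77.14, Talar, 1,440 kg, ¥244,742.40):
Base rate for 9515.77.14 is 34.5%.
Duty = ¥244,742.40 × 34.5% = ¥84,436.13.
Line 3 (0366.76.51, Faroria, 1,110 units, ¥79,154.10):
Base rate for 0366.76.51 is 24%.
Origin Faroria qualifies under the Coresta–Faroria agreement and 0366.76.51 is covered: preferential rate 19.5% applies instead.
The additional-duty order on 0366.76.51 targets Solos, not Faroria; it does not apply.
Duty = ¥79,154.10 × 19.5% = ¥15,435.05.
Total = ¥0.00 + ¥84,436.13 + ¥15,435.05 = ¥99,871.18.

¥99,871.18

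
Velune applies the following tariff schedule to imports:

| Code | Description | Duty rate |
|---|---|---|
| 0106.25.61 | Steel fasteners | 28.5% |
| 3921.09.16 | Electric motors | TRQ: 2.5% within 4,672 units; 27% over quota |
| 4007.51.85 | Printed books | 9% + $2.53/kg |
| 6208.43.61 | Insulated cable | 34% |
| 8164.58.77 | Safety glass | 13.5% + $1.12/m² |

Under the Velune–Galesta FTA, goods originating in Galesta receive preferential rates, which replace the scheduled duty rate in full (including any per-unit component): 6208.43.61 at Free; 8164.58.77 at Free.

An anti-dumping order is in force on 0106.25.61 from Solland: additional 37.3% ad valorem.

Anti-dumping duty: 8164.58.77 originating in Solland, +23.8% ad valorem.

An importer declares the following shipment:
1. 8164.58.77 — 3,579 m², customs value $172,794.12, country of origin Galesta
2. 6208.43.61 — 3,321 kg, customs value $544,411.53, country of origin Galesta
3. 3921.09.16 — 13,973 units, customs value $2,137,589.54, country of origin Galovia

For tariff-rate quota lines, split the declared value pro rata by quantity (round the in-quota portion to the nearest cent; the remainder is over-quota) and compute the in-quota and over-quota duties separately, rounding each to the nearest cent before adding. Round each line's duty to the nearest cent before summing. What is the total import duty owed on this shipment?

Line 1 (8164.58.77, Galesta, 3,579 m², $172,794.12):
Base rate for 8164.58.77 is 13.5% + $1.12/m².
Origin Galesta qualifies under the Velune–Galesta agreement and 8164.58.77 is covered: preferential rate Free applies instead.
The additional-duty order on 8164.58.77 targets Solland, not Galesta; it does not apply.
Duty = $172,794.12 × 0% = $0.00.
Line 2 (6208.43.61, Galesta, 3,321 kg, $544,411.53):
Base rate for 6208.43.61 is 34%.
Origin Galesta qualifies under the Velune–Galesta agreement and 6208.43.61 is covered: preferential rate Free applies instead.
Duty = $544,411.53 × 0% = $0.00.
Line 3 (3921.09.16, Galovia, 13,973 units, $2,137,589.54):
Code 3921.09.16 is under a tariff-rate quota (threshold 4,672 units). In-quota: 4,672 units at 2.5%; over-quota: 9,301 units at 27%.
Pro-rata value split: in-quota = $2,137,589.54 × 4,672/13,973 = $714,722.56; over-quota = $2,137,589.54 − $714,722.56 = $1,422,866.98.
In-quota duty = $714,722.56 × 2.5% = $17,868.06. Over-quota duty = $1,422,866.98 × 27% = $384,174.08.
Line duty = $17,868.06 + $384,174.08 = $402,042.14.
Total = $0.00 + $0.00 + $402,042.14 = $402,042.14.

$402,042.14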